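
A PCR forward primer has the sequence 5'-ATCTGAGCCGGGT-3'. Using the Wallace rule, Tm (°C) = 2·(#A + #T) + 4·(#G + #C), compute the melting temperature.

Counting bases: A=2, T=3, G=5, C=3
A+T = 5, G+C = 8
Tm = 2(5) + 4(8) = 10 + 32 = 42°C

42°C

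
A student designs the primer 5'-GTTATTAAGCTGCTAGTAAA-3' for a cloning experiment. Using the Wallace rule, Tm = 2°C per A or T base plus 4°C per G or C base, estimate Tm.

Base counts: T=7, C=2, A=7, G=4
A+T = 14, G+C = 6
Tm = 4·6 + 2·14 = 24 + 28 = 52°C

52°C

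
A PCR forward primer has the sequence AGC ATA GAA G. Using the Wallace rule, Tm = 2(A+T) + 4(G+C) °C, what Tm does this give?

28°C

Base counts: T=1, A=5, G=3, C=1
AT pairs contribute 6, GC pairs contribute 4.
Tm = 2(6) + 4(4) = 12 + 16 = 28°C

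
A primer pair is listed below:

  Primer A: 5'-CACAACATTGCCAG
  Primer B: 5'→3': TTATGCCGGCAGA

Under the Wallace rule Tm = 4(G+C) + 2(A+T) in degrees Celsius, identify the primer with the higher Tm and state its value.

Primer A, 42°C

Primer A: A+T=7, G+C=7 → Tm = 2(7)+4(7) = 42°C
Primer B: A+T=6, G+C=7 → Tm = 2(6)+4(7) = 40°C
42°C vs 40°C → primer A is higher.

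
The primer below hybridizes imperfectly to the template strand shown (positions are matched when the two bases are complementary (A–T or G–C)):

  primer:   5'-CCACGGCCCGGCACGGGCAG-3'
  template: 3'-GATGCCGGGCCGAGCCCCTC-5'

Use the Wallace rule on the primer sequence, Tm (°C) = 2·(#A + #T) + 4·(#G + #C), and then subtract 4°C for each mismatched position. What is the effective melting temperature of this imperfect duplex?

62°C

Primer base counts: A=3, T=0, G=8, C=9 → A+T=3, G+C=17
Perfect-match Tm = 2(3) + 4(17) = 6 + 68 = 74°C
Mismatches (positions where the bases are not complementary): 3 (at positions 2, 13, 18)
Effective Tm = 74 − 3×4 = 74 − 12 = 62°C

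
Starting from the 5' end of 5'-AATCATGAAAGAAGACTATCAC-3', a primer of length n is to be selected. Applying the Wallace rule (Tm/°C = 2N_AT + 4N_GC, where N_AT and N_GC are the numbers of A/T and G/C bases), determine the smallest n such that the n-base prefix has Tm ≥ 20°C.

First 7 bases: AATCATG → Tm = 18°C (< 20°C)
First 8 bases: AATCATGA → Tm = 20°C (≥ 20°C)
Each additional base adds 2°C (A/T) or 4°C (G/C), so Tm is non-decreasing in n; n = 8 is the first length to reach 20°C.

n = 8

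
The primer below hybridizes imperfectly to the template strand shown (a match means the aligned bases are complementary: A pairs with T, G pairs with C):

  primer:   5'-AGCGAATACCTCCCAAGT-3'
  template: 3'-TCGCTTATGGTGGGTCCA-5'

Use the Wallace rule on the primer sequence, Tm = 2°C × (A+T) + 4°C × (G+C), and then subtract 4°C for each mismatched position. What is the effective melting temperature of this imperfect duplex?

46°C

Primer base counts: A=6, T=3, G=3, C=6 → A+T=9, G+C=9
Perfect-match Tm = 2(9) + 4(9) = 18 + 36 = 54°C
Mismatches (positions where the bases are not complementary): 2 (at positions 11, 16)
Effective Tm = 54 − 2×4 = 54 − 8 = 46°C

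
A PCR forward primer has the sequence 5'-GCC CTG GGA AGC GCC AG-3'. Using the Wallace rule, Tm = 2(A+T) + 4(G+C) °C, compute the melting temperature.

T=1, G=7, C=6, A=3
So N_AT = 4 and N_GC = 13.
Tm = 2×4 + 4×13 = 60°C

60°C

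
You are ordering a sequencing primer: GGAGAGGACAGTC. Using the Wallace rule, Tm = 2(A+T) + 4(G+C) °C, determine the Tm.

42°C

C=2, G=6, T=1, A=4
So N_AT = 5 and N_GC = 8.
Tm = 2×5 + 4×8 = 42°C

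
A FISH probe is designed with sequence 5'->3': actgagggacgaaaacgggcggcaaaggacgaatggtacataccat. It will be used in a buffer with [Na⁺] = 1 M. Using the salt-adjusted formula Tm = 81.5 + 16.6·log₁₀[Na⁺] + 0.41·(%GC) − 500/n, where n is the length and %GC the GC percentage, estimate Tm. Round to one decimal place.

Length n = 46. Scanning the sequence gives C=9, T=5, G=15, A=17.
G+C = 24, so %GC = 24/46 × 100 = 52.174%
Salt term: 16.6 × (0) = 0
GC term: 0.41 × 52.174 = 21.391; length term: −500/46 = −10.87
Tm = 81.5 + (0) + 21.391 − 10.87 = 92.021 → 92.0°C

92.0°C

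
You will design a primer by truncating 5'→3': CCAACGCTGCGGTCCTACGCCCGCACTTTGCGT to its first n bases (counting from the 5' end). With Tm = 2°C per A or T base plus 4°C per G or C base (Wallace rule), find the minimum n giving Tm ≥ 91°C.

n = 27

First 26 bases: CCAACGCTGCGGTCCTACGCCCGCAC → Tm = 90°C (< 91°C)
First 27 bases: CCAACGCTGCGGTCCTACGCCCGCACT → Tm = 92°C (≥ 91°C)
Each additional base adds 2°C (A/T) or 4°C (G/C), so Tm is non-decreasing in n; n = 27 is the first length to reach 91°C.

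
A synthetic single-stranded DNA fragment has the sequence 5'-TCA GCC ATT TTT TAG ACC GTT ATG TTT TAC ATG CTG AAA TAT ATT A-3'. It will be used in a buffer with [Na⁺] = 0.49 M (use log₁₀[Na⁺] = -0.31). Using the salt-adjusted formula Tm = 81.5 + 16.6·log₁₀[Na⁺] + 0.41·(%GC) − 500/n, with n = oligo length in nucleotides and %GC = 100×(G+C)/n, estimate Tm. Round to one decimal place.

Length n = 46. Base counts: G=6, T=20, C=7, A=13
G+C = 13, so %GC = 13/46 × 100 = 28.261%
Salt term: 16.6 × (-0.31) = -5.146
GC term: 0.41 × 28.261 = 11.587; length term: −500/46 = −10.87
Tm = 81.5 + (-5.146) + 11.587 − 10.87 = 77.071 → 77.1°C

77.1°C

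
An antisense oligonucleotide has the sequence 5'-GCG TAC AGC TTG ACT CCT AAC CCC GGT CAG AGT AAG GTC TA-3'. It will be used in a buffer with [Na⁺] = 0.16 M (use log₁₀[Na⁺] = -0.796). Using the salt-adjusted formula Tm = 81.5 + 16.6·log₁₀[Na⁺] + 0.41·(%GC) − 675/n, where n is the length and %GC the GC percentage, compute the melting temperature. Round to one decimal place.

73.8°C

Length n = 41. T=9, A=10, G=10, C=12
G+C = 22, so %GC = 22/41 × 100 = 53.659%
Salt term: 16.6 × (-0.796) = -13.214
GC term: 0.41 × 53.659 = 22; length term: −675/41 = −16.463
Tm = 81.5 + (-13.214) + 22 − 16.463 = 73.823 → 73.8°C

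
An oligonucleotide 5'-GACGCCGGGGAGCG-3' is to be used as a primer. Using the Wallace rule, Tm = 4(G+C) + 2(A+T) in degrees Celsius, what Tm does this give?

52°C

Counting bases: G=8, A=2, C=4, T=0
A+T = 2, G+C = 12
Tm = 2×2 + 4×12 = 52°C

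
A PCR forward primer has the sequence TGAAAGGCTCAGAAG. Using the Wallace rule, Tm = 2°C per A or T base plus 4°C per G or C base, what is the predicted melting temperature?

G=5, C=2, A=6, T=2
AT pairs contribute 8, GC pairs contribute 7.
Tm = 2×8 + 4×7 = 44°C

44°C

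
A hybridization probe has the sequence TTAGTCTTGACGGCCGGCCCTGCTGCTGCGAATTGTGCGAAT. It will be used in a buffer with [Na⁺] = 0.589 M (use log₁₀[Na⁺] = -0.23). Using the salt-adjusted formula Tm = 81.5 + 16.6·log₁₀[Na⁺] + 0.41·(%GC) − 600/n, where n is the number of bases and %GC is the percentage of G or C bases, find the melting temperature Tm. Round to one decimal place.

Length n = 42. Scanning the sequence gives G=13, T=12, A=6, C=11.
G+C = 24, so %GC = 24/42 × 100 = 57.143%
Salt term: 16.6 × (-0.23) = -3.818
GC term: 0.41 × 57.143 = 23.429; length term: −600/42 = −14.286
Tm = 81.5 + (-3.818) + 23.429 − 14.286 = 86.825 → 86.8°C

86.8°C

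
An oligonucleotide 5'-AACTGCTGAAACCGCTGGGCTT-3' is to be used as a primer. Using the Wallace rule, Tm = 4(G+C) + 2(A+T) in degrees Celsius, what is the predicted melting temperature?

68°C

Counting bases: A=5, T=5, G=6, C=6
So N_AT = 10 and N_GC = 12.
Tm = 4·12 + 2·10 = 48 + 20 = 68°C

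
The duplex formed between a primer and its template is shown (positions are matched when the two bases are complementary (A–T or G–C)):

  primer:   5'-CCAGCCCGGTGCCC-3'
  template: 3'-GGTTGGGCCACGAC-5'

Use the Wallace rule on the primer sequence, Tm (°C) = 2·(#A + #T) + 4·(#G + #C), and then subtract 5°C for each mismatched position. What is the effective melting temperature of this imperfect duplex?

37°C

Primer base counts: A=1, T=1, G=4, C=8 → A+T=2, G+C=12
Perfect-match Tm = 2(2) + 4(12) = 4 + 48 = 52°C
Mismatches (positions where the bases are not complementary): 3 (at positions 4, 13, 14)
Effective Tm = 52 − 3×5 = 52 − 15 = 37°C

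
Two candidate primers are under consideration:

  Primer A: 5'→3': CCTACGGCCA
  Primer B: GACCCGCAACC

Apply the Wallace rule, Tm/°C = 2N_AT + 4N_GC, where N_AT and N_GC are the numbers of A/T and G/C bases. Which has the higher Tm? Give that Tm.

Primer B, 38°C

Primer A: A+T=3, G+C=7 → Tm = 2(3)+4(7) = 34°C
Primer B: A+T=3, G+C=8 → Tm = 2(3)+4(8) = 38°C
34°C vs 38°C → primer B is higher.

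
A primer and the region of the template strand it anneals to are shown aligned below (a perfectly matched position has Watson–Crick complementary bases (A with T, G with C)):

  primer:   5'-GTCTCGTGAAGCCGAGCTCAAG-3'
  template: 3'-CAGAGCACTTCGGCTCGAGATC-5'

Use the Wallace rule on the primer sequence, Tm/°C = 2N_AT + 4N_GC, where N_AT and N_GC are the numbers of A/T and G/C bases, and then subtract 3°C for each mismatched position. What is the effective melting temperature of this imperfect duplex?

67°C

Primer base counts: A=5, T=4, G=7, C=6 → A+T=9, G+C=13
Perfect-match Tm = 2(9) + 4(13) = 18 + 52 = 70°C
Mismatches (positions where the bases are not complementary): 1 (at position 20)
Effective Tm = 70 − 1×3 = 70 − 3 = 67°C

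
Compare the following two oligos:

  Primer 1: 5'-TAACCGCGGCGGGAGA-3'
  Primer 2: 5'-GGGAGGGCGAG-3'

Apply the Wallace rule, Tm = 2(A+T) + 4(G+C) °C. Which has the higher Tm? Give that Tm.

Primer 1, 54°C

Primer 1: A+T=5, G+C=11 → Tm = 2(5)+4(11) = 54°C
Primer 2: A+T=2, G+C=9 → Tm = 2(2)+4(9) = 40°C
54°C vs 40°C → primer 1 is higher.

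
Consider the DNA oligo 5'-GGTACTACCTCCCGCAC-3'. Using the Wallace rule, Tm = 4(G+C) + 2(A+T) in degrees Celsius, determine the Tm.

A=3, G=3, T=3, C=8
So N_AT = 6 and N_GC = 11.
Tm = 2×6 + 4×11 = 56°C

56°C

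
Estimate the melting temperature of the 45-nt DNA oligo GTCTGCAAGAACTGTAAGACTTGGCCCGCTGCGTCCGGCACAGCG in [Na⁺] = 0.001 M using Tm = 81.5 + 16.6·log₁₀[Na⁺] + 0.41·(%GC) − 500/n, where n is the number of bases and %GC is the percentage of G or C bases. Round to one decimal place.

Length n = 45. Scanning the sequence gives A=9, C=14, T=8, G=14.
G+C = 28, so %GC = 28/45 × 100 = 62.222%
Salt term: 16.6 × (-3) = -49.8
GC term: 0.41 × 62.222 = 25.511; length term: −500/45 = −11.111
Tm = 81.5 + (-49.8) + 25.511 − 11.111 = 46.1 → 46.1°C

46.1°C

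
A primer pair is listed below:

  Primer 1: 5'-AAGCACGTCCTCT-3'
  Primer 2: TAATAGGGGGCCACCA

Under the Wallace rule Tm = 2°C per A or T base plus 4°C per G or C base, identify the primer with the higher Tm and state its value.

Primer 2, 50°C

Primer 1: A+T=6, G+C=7 → Tm = 2(6)+4(7) = 40°C
Primer 2: A+T=7, G+C=9 → Tm = 2(7)+4(9) = 50°C
40°C vs 50°C → primer 2 is higher.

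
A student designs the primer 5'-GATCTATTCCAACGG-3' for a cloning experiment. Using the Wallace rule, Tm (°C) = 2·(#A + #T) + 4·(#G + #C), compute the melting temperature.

44°C

Base counts: C=4, G=3, A=4, T=4
So N_AT = 8 and N_GC = 7.
Tm = 2(8) + 4(7) = 16 + 28 = 44°C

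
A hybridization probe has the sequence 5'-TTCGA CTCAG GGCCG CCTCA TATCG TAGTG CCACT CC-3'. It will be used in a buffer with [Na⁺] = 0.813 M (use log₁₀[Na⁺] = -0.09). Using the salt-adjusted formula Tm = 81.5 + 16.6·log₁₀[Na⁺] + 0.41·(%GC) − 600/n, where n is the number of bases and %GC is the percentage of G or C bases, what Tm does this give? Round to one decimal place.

Length n = 37. Scanning the sequence gives G=8, C=14, T=9, A=6.
G+C = 22, so %GC = 22/37 × 100 = 59.459%
Salt term: 16.6 × (-0.09) = -1.494
GC term: 0.41 × 59.459 = 24.378; length term: −600/37 = −16.216
Tm = 81.5 + (-1.494) + 24.378 − 16.216 = 88.168 → 88.2°C

88.2°C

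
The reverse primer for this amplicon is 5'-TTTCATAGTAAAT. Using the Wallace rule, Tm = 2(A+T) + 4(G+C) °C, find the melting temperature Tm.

Scanning the sequence gives C=1, A=5, G=1, T=6.
So N_AT = 11 and N_GC = 2.
Tm = 4·2 + 2·11 = 8 + 22 = 30°C

30°C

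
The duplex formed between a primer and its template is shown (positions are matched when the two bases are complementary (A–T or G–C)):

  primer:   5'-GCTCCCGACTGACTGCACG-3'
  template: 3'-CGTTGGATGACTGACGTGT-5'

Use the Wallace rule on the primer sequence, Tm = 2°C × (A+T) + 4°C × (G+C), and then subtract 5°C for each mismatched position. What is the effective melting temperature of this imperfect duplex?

44°C

Primer base counts: A=3, T=3, G=5, C=8 → A+T=6, G+C=13
Perfect-match Tm = 2(6) + 4(13) = 12 + 52 = 64°C
Mismatches (positions where the bases are not complementary): 4 (at positions 3, 4, 7, 19)
Effective Tm = 64 − 4×5 = 64 − 20 = 44°C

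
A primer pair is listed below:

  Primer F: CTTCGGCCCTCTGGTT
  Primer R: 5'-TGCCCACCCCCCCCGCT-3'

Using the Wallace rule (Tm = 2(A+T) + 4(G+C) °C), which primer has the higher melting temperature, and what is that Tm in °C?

Primer F: A+T=6, G+C=10 → Tm = 2(6)+4(10) = 52°C
Primer R: A+T=3, G+C=14 → Tm = 2(3)+4(14) = 62°C
52°C vs 62°C → primer R is higher.

Primer R, 62°C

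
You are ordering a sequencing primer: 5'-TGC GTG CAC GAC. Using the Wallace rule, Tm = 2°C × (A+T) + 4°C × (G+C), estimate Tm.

40°C

Counting bases: T=2, G=4, C=4, A=2
So N_AT = 4 and N_GC = 8.
Tm = 2(4) + 4(8) = 8 + 32 = 40°C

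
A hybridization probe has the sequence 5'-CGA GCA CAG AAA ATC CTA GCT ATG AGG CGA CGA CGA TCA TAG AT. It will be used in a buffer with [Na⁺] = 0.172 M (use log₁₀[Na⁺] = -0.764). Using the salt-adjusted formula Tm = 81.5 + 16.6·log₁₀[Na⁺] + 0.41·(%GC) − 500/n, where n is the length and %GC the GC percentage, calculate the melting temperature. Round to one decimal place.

77.0°C

Length n = 44. Counting bases: A=16, G=11, C=10, T=7
G+C = 21, so %GC = 21/44 × 100 = 47.727%
Salt term: 16.6 × (-0.764) = -12.682
GC term: 0.41 × 47.727 = 19.568; length term: −500/44 = −11.364
Tm = 81.5 + (-12.682) + 19.568 − 11.364 = 77.022 → 77.0°C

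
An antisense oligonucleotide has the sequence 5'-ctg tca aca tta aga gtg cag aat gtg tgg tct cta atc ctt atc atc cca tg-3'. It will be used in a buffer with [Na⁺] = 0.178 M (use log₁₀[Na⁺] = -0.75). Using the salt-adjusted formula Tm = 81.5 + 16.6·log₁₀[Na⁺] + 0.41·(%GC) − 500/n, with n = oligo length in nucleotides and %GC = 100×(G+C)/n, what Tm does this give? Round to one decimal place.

76.6°C

Length n = 53. Counting bases: T=17, A=14, C=12, G=10
G+C = 22, so %GC = 22/53 × 100 = 41.509%
Salt term: 16.6 × (-0.75) = -12.45
GC term: 0.41 × 41.509 = 17.019; length term: −500/53 = −9.434
Tm = 81.5 + (-12.45) + 17.019 − 9.434 = 76.635 → 76.6°C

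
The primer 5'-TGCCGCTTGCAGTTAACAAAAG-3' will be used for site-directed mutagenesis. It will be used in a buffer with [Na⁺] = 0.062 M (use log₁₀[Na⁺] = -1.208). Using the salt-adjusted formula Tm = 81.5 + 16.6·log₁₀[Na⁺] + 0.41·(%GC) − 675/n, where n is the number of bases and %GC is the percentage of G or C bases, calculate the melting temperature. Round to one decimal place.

Length n = 22. C=5, A=7, G=5, T=5
G+C = 10, so %GC = 10/22 × 100 = 45.455%
Salt term: 16.6 × (-1.208) = -20.053
GC term: 0.41 × 45.455 = 18.637; length term: −675/22 = −30.682
Tm = 81.5 + (-20.053) + 18.637 − 30.682 = 49.402 → 49.4°C

49.4°C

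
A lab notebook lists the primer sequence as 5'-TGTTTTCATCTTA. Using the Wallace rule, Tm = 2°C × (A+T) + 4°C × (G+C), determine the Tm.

32°C

Counting bases: T=8, C=2, A=2, G=1
AT pairs contribute 10, GC pairs contribute 3.
Tm = 2(10) + 4(3) = 20 + 12 = 32°C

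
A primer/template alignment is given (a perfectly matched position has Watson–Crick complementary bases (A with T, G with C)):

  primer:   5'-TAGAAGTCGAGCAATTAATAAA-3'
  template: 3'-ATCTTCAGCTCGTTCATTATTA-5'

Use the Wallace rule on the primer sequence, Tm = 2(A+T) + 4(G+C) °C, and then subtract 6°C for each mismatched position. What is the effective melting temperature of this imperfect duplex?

44°C

Primer base counts: A=11, T=5, G=4, C=2 → A+T=16, G+C=6
Perfect-match Tm = 2(16) + 4(6) = 32 + 24 = 56°C
Mismatches (positions where the bases are not complementary): 2 (at positions 15, 22)
Effective Tm = 56 − 2×6 = 56 − 12 = 44°C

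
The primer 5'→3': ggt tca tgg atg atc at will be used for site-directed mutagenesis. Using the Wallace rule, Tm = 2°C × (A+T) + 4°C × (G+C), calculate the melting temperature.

48°C

Base counts: C=2, G=5, A=4, T=6
A+T = 10, G+C = 7
Tm = 4·7 + 2·10 = 28 + 20 = 48°C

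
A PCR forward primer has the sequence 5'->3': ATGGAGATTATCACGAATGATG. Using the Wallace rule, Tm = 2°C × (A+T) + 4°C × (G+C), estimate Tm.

A=8, G=6, T=6, C=2
A+T = 14, G+C = 8
Tm = 2(14) + 4(8) = 28 + 32 = 60°C

60°C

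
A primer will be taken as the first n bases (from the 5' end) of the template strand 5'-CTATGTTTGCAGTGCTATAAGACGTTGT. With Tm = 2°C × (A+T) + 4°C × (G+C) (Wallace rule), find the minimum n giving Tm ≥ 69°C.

n = 25

First 24 bases: CTATGTTTGCAGTGCTATAAGACG → Tm = 68°C (< 69°C)
First 25 bases: CTATGTTTGCAGTGCTATAAGACGT → Tm = 70°C (≥ 69°C)
Each additional base adds 2°C (A/T) or 4°C (G/C), so Tm is non-decreasing in n; n = 25 is the first length to reach 69°C.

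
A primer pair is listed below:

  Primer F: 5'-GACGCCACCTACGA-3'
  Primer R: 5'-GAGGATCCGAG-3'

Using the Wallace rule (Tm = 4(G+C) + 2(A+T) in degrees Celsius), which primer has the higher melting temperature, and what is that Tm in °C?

Primer F: A+T=5, G+C=9 → Tm = 2(5)+4(9) = 46°C
Primer R: A+T=4, G+C=7 → Tm = 2(4)+4(7) = 36°C
46°C vs 36°C → primer F is higher.

Primer F, 46°C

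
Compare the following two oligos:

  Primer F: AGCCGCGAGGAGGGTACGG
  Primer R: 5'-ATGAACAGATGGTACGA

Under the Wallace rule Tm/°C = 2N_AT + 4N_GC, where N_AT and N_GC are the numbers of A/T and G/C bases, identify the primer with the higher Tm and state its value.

Primer F, 66°C

Primer F: A+T=5, G+C=14 → Tm = 2(5)+4(14) = 66°C
Primer R: A+T=10, G+C=7 → Tm = 2(10)+4(7) = 48°C
66°C vs 48°C → primer F is higher.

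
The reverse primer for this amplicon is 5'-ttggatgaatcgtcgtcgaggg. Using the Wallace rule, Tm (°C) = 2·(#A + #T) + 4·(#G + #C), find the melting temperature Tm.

68°C

Counting bases: T=6, G=9, C=3, A=4
AT pairs contribute 10, GC pairs contribute 12.
Tm = 4·12 + 2·10 = 48 + 20 = 68°C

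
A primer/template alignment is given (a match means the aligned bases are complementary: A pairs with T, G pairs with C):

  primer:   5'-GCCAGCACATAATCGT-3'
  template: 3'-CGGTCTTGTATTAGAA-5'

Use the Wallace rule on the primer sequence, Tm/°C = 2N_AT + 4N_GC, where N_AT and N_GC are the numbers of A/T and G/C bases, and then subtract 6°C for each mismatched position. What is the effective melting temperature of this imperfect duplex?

36°C

Primer base counts: A=5, T=3, G=3, C=5 → A+T=8, G+C=8
Perfect-match Tm = 2(8) + 4(8) = 16 + 32 = 48°C
Mismatches (positions where the bases are not complementary): 2 (at positions 6, 15)
Effective Tm = 48 − 2×6 = 48 − 12 = 36°C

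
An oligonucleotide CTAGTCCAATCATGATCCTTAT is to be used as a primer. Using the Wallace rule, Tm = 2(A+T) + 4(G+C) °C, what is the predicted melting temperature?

Scanning the sequence gives T=8, A=6, C=6, G=2.
So N_AT = 14 and N_GC = 8.
Tm = 4·8 + 2·14 = 32 + 28 = 60°C

60°C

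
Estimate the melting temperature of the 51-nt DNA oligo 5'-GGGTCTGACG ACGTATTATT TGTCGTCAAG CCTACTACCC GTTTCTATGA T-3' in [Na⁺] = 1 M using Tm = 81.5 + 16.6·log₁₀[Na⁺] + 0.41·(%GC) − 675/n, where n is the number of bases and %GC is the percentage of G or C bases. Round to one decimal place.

86.8°C

Length n = 51. Counting bases: G=11, C=12, A=10, T=18
G+C = 23, so %GC = 23/51 × 100 = 45.098%
Salt term: 16.6 × (0) = 0
GC term: 0.41 × 45.098 = 18.49; length term: −675/51 = −13.235
Tm = 81.5 + (0) + 18.49 − 13.235 = 86.755 → 86.8°C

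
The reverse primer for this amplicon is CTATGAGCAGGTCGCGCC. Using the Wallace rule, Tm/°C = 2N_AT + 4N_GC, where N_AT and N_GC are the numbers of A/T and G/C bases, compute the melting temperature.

Base counts: T=3, C=6, A=3, G=6
AT pairs contribute 6, GC pairs contribute 12.
Tm = 2(6) + 4(12) = 12 + 48 = 60°C

60°C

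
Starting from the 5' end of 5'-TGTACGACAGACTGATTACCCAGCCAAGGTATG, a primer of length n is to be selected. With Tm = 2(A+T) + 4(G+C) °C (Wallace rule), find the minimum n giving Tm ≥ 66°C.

First 22 bases: TGTACGACAGACTGATTACCCA → Tm = 64°C (< 66°C)
First 23 bases: TGTACGACAGACTGATTACCCAG → Tm = 68°C (≥ 66°C)
Each additional base adds 2°C (A/T) or 4°C (G/C), so Tm is non-decreasing in n; n = 23 is the first length to reach 66°C.

n = 23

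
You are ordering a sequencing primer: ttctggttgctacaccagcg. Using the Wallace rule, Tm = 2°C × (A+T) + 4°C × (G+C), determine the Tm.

Counting bases: C=6, G=5, T=6, A=3
So N_AT = 9 and N_GC = 11.
Tm = 2×9 + 4×11 = 62°C

62°C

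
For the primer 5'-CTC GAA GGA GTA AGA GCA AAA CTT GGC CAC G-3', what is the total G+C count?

Base counts: G=9, T=4, A=11, C=7
G+C = 9 + 7 = 16

16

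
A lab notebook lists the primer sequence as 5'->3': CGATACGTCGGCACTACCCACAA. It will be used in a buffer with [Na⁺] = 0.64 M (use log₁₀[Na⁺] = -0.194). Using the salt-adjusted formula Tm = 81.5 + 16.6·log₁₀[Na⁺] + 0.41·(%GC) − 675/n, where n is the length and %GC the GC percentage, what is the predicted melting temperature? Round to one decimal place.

72.1°C

Length n = 23. Base counts: C=9, A=7, G=4, T=3
G+C = 13, so %GC = 13/23 × 100 = 56.522%
Salt term: 16.6 × (-0.194) = -3.22
GC term: 0.41 × 56.522 = 23.174; length term: −675/23 = −29.348
Tm = 81.5 + (-3.22) + 23.174 − 29.348 = 72.106 → 72.1°C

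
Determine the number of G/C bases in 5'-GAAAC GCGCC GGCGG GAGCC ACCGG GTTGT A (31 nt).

Counting bases: A=6, C=9, T=3, G=13
Total G or C: 13 + 9 = 22

22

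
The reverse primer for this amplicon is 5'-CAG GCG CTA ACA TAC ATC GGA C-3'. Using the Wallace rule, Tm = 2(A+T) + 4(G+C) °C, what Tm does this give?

68°C

G=5, T=3, C=7, A=7
A+T = 10, G+C = 12
Tm = 4·12 + 2·10 = 48 + 20 = 68°C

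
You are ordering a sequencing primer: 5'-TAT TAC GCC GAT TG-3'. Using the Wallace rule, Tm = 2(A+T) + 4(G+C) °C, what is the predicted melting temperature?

40°C

Scanning the sequence gives A=3, G=3, C=3, T=5.
A+T = 8, G+C = 6
Tm = 4·6 + 2·8 = 24 + 16 = 40°C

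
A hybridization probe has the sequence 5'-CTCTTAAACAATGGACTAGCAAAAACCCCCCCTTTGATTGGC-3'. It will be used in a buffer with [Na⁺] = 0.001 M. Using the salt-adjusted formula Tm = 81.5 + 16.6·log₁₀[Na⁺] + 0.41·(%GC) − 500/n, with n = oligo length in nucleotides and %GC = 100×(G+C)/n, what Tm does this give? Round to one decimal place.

Length n = 42. G=6, A=13, C=13, T=10
G+C = 19, so %GC = 19/42 × 100 = 45.238%
Salt term: 16.6 × (-3) = -49.8
GC term: 0.41 × 45.238 = 18.548; length term: −500/42 = −11.905
Tm = 81.5 + (-49.8) + 18.548 − 11.905 = 38.343 → 38.3°C

38.3°C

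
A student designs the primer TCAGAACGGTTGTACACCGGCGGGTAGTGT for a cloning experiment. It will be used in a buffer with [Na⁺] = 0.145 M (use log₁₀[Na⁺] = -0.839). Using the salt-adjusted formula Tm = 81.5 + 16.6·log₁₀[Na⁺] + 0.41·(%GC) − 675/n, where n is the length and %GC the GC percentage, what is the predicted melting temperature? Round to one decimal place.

68.3°C

Length n = 30. Counting bases: A=6, T=7, G=11, C=6
G+C = 17, so %GC = 17/30 × 100 = 56.667%
Salt term: 16.6 × (-0.839) = -13.927
GC term: 0.41 × 56.667 = 23.233; length term: −675/30 = −22.5
Tm = 81.5 + (-13.927) + 23.233 − 22.5 = 68.306 → 68.3°C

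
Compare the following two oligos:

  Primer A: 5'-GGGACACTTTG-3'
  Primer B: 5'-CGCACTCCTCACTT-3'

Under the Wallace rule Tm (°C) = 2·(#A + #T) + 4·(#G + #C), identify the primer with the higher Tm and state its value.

Primer B, 44°C

Primer A: A+T=5, G+C=6 → Tm = 2(5)+4(6) = 34°C
Primer B: A+T=6, G+C=8 → Tm = 2(6)+4(8) = 44°C
34°C vs 44°C → primer B is higher.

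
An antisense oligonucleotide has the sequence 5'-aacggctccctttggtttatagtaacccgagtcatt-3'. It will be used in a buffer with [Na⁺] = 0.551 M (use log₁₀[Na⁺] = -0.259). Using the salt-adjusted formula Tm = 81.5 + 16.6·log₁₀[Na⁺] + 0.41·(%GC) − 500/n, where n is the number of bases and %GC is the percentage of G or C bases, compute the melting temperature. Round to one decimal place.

Length n = 36. Base counts: G=7, T=12, A=8, C=9
G+C = 16, so %GC = 16/36 × 100 = 44.444%
Salt term: 16.6 × (-0.259) = -4.299
GC term: 0.41 × 44.444 = 18.222; length term: −500/36 = −13.889
Tm = 81.5 + (-4.299) + 18.222 − 13.889 = 81.534 → 81.5°C

81.5°C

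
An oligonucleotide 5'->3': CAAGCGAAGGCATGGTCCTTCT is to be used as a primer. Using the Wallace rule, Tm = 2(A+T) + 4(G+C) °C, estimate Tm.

68°C

Base counts: T=5, A=5, C=6, G=6
AT pairs contribute 10, GC pairs contribute 12.
Tm = 4·12 + 2·10 = 48 + 20 = 68°C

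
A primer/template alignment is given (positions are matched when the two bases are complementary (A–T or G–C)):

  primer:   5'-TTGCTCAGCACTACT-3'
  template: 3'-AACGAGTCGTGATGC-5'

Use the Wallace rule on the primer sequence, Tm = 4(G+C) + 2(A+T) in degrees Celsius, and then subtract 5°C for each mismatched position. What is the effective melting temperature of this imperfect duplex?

Primer base counts: A=3, T=5, G=2, C=5 → A+T=8, G+C=7
Perfect-match Tm = 2(8) + 4(7) = 16 + 28 = 44°C
Mismatches (positions where the bases are not complementary): 1 (at position 15)
Effective Tm = 44 − 1×5 = 44 − 5 = 39°C

39°C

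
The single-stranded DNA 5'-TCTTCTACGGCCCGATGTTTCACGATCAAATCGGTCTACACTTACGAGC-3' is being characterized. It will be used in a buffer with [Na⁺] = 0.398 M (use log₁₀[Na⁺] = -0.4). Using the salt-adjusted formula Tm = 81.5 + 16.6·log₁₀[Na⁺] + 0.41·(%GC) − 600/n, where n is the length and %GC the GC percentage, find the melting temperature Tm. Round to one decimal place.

Length n = 49. C=15, G=9, T=14, A=11
G+C = 24, so %GC = 24/49 × 100 = 48.98%
Salt term: 16.6 × (-0.4) = -6.64
GC term: 0.41 × 48.98 = 20.082; length term: −600/49 = −12.245
Tm = 81.5 + (-6.64) + 20.082 − 12.245 = 82.697 → 82.7°C

82.7°C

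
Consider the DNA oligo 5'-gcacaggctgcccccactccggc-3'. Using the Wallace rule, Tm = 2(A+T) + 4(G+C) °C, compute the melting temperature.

Base counts: C=12, A=3, T=2, G=6
So N_AT = 5 and N_GC = 18.
Tm = 2(5) + 4(18) = 10 + 72 = 82°C

82°C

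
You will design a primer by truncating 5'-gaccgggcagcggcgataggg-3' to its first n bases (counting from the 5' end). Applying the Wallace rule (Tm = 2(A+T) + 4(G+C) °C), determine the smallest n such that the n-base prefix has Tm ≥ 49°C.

n = 14

First 13 bases: GACCGGGCAGCGG → Tm = 48°C (< 49°C)
First 14 bases: GACCGGGCAGCGGC → Tm = 52°C (≥ 49°C)
Each additional base adds 2°C (A/T) or 4°C (G/C), so Tm is non-decreasing in n; n = 14 is the first length to reach 49°C.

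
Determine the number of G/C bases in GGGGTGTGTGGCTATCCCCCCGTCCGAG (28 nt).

20

Base counts: T=6, G=11, C=9, A=2
Total G or C: 11 + 9 = 20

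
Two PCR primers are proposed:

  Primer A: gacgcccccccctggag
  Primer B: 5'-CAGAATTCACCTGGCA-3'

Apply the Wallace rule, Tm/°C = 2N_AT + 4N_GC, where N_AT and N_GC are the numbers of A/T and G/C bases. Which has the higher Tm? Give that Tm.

Primer A, 62°C

Primer A: A+T=3, G+C=14 → Tm = 2(3)+4(14) = 62°C
Primer B: A+T=8, G+C=8 → Tm = 2(8)+4(8) = 48°C
62°C vs 48°C → primer A is higher.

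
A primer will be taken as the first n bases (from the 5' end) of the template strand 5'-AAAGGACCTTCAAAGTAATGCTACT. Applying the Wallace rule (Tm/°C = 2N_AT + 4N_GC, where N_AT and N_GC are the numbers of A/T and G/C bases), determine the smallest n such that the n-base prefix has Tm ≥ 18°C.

n = 7

First 6 bases: AAAGGA → Tm = 16°C (< 18°C)
First 7 bases: AAAGGAC → Tm = 20°C (≥ 18°C)
Since every base adds ≥2°C, Tm only increases with n, so the threshold is first crossed at n = 7.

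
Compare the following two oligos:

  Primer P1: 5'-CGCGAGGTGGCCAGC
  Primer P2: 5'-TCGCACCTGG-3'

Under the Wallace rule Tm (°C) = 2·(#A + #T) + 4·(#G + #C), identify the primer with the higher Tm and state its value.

Primer P1: A+T=3, G+C=12 → Tm = 2(3)+4(12) = 54°C
Primer P2: A+T=3, G+C=7 → Tm = 2(3)+4(7) = 34°C
54°C vs 34°C → primer P1 is higher.

Primer P1, 54°C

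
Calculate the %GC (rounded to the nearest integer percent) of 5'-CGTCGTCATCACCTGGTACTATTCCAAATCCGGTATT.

46%

Counting bases: T=12, A=8, G=6, C=11
G+C = 6 + 11 = 17 out of 37 bases
%GC = 17/37 × 100 = 45.95% ≈ 46%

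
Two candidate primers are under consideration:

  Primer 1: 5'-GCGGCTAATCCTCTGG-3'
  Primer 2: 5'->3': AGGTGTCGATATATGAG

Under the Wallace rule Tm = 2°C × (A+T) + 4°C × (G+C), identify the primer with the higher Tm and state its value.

Primer 1: A+T=6, G+C=10 → Tm = 2(6)+4(10) = 52°C
Primer 2: A+T=10, G+C=7 → Tm = 2(10)+4(7) = 48°C
52°C vs 48°C → primer 1 is higher.

Primer 1, 52°C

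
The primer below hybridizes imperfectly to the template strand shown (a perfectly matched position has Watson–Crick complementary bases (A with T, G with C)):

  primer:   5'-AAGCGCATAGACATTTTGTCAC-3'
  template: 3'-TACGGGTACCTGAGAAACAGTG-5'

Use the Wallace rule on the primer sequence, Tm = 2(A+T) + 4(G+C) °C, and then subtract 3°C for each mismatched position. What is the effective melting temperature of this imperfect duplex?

47°C

Primer base counts: A=7, T=6, G=4, C=5 → A+T=13, G+C=9
Perfect-match Tm = 2(13) + 4(9) = 26 + 36 = 62°C
Mismatches (positions where the bases are not complementary): 5 (at positions 2, 5, 9, 13, 14)
Effective Tm = 62 − 5×3 = 62 − 15 = 47°C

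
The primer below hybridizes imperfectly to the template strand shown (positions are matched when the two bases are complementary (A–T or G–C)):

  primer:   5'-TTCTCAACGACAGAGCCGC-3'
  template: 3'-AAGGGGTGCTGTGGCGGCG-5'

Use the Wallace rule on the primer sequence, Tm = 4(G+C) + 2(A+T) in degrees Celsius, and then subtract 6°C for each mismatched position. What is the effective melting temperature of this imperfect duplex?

36°C

Primer base counts: A=5, T=3, G=4, C=7 → A+T=8, G+C=11
Perfect-match Tm = 2(8) + 4(11) = 16 + 44 = 60°C
Mismatches (positions where the bases are not complementary): 4 (at positions 4, 6, 13, 14)
Effective Tm = 60 − 4×6 = 60 − 24 = 36°C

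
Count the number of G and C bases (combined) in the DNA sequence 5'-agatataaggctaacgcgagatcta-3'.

10

A=10, C=4, G=6, T=5
G+C = 6 + 4 = 10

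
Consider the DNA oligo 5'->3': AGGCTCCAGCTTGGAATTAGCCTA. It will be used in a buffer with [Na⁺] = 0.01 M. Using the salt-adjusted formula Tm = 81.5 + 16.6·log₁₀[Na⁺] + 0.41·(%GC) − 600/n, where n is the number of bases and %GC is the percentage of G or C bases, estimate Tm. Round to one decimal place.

Length n = 24. Counting bases: G=6, A=6, T=6, C=6
G+C = 12, so %GC = 12/24 × 100 = 50%
Salt term: 16.6 × (-2) = -33.2
GC term: 0.41 × 50 = 20.5; length term: −600/24 = −25
Tm = 81.5 + (-33.2) + 20.5 − 25 = 43.8 → 43.8°C

43.8°C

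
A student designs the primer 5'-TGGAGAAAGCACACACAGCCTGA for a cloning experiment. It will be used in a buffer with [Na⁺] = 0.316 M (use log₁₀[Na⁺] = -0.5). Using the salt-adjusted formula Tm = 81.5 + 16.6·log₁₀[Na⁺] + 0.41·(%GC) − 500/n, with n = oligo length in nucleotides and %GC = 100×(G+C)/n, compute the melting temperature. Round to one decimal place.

Length n = 23. Scanning the sequence gives G=6, C=6, A=9, T=2.
G+C = 12, so %GC = 12/23 × 100 = 52.174%
Salt term: 16.6 × (-0.5) = -8.3
GC term: 0.41 × 52.174 = 21.391; length term: −500/23 = −21.739
Tm = 81.5 + (-8.3) + 21.391 − 21.739 = 72.852 → 72.9°C

72.9°C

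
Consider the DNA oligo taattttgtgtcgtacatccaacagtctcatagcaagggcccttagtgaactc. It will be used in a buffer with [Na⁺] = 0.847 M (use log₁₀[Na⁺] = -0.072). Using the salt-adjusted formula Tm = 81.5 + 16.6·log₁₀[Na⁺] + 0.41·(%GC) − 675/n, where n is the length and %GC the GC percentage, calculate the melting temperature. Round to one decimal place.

85.4°C

Length n = 53. Counting bases: A=14, G=10, C=13, T=16
G+C = 23, so %GC = 23/53 × 100 = 43.396%
Salt term: 16.6 × (-0.072) = -1.195
GC term: 0.41 × 43.396 = 17.792; length term: −675/53 = −12.736
Tm = 81.5 + (-1.195) + 17.792 − 12.736 = 85.361 → 85.4°C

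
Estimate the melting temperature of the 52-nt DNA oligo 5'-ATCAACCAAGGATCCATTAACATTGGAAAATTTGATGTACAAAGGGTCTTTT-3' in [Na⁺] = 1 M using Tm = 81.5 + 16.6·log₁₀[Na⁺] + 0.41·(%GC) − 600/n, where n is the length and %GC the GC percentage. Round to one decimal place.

83.4°C

Length n = 52. Scanning the sequence gives G=9, A=19, C=8, T=16.
G+C = 17, so %GC = 17/52 × 100 = 32.692%
Salt term: 16.6 × (0) = 0
GC term: 0.41 × 32.692 = 13.404; length term: −600/52 = −11.538
Tm = 81.5 + (0) + 13.404 − 11.538 = 83.366 → 83.4°C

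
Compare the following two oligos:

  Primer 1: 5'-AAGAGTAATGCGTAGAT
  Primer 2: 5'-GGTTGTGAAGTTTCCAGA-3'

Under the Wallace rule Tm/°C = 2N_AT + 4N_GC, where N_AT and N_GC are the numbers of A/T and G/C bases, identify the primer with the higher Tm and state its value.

Primer 1: A+T=11, G+C=6 → Tm = 2(11)+4(6) = 46°C
Primer 2: A+T=10, G+C=8 → Tm = 2(10)+4(8) = 52°C
46°C vs 52°C → primer 2 is higher.

Primer 2, 52°C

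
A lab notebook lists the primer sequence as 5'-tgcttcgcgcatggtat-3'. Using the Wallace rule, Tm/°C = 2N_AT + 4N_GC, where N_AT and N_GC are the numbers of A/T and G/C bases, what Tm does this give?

Counting bases: G=5, C=4, A=2, T=6
So N_AT = 8 and N_GC = 9.
Tm = 4·9 + 2·8 = 36 + 16 = 52°C

52°C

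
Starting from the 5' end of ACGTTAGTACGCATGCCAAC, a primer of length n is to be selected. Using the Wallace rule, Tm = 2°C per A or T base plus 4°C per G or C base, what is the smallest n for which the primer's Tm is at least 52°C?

First 16 bases: ACGTTAGTACGCATGC → Tm = 48°C (< 52°C)
First 17 bases: ACGTTAGTACGCATGCC → Tm = 52°C (≥ 52°C)
Since every base adds ≥2°C, Tm only increases with n, so the threshold is first crossed at n = 17.

n = 17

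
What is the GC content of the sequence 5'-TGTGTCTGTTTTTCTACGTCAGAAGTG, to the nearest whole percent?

41%

Scanning the sequence gives T=12, G=7, A=4, C=4.
G+C = 7 + 4 = 11 out of 27 bases
%GC = 11/27 × 100 = 40.74% ≈ 41%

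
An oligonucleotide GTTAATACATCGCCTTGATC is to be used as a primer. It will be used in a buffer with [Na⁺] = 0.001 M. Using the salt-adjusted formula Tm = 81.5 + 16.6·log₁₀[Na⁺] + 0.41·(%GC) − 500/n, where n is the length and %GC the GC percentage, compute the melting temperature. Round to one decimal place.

23.1°C

Length n = 20. Scanning the sequence gives G=3, C=5, T=7, A=5.
G+C = 8, so %GC = 8/20 × 100 = 40%
Salt term: 16.6 × (-3) = -49.8
GC term: 0.41 × 40 = 16.4; length term: −500/20 = −25
Tm = 81.5 + (-49.8) + 16.4 − 25 = 23.1 → 23.1°C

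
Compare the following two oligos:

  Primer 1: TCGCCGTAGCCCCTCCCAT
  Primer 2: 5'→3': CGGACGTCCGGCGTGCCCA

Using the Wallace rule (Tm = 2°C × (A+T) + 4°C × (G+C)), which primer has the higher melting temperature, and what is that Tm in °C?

Primer 1: A+T=6, G+C=13 → Tm = 2(6)+4(13) = 64°C
Primer 2: A+T=4, G+C=15 → Tm = 2(4)+4(15) = 68°C
64°C vs 68°C → primer 2 is higher.

Primer 2, 68°C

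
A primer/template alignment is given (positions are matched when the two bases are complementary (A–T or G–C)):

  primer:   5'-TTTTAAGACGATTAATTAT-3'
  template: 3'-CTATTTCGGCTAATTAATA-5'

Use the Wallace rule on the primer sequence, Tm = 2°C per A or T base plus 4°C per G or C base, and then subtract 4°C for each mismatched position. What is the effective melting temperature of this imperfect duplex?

28°C

Primer base counts: A=7, T=9, G=2, C=1 → A+T=16, G+C=3
Perfect-match Tm = 2(16) + 4(3) = 32 + 12 = 44°C
Mismatches (positions where the bases are not complementary): 4 (at positions 1, 2, 4, 8)
Effective Tm = 44 − 4×4 = 44 − 16 = 28°C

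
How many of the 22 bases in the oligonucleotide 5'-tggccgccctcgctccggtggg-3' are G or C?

18

Counting bases: G=9, A=0, C=9, T=4
G+C = 9 + 9 = 18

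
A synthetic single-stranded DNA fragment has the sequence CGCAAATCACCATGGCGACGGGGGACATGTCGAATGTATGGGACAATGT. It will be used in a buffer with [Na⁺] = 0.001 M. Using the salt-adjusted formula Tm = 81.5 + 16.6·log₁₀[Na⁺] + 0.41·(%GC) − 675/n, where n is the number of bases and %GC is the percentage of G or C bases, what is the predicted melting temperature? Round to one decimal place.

39.7°C

Length n = 49. Base counts: G=16, A=14, C=10, T=9
G+C = 26, so %GC = 26/49 × 100 = 53.061%
Salt term: 16.6 × (-3) = -49.8
GC term: 0.41 × 53.061 = 21.755; length term: −675/49 = −13.776
Tm = 81.5 + (-49.8) + 21.755 − 13.776 = 39.679 → 39.7°C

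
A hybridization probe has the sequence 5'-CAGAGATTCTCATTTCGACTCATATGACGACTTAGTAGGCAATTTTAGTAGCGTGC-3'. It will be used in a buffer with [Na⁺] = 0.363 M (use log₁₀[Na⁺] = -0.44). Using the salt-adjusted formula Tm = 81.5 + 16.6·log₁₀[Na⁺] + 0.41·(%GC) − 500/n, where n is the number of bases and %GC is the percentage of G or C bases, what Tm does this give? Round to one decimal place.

Length n = 56. Counting bases: C=11, A=15, G=12, T=18
G+C = 23, so %GC = 23/56 × 100 = 41.071%
Salt term: 16.6 × (-0.44) = -7.304
GC term: 0.41 × 41.071 = 16.839; length term: −500/56 = −8.929
Tm = 81.5 + (-7.304) + 16.839 − 8.929 = 82.106 → 82.1°C

82.1°C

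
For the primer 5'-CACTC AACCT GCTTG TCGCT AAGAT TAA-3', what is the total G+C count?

Base counts: T=8, C=8, A=8, G=4
G+C = 4 + 8 = 12

12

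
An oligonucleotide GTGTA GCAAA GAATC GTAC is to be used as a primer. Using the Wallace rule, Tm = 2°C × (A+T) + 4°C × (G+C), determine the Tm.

Base counts: T=4, G=5, C=3, A=7
A+T = 11, G+C = 8
Tm = 2(11) + 4(8) = 22 + 32 = 54°C

54°C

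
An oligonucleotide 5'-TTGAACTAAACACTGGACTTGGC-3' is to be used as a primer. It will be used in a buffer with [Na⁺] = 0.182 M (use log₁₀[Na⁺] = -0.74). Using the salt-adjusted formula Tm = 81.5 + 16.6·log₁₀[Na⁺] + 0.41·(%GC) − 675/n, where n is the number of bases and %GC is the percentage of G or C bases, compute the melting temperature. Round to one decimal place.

Length n = 23. G=5, A=7, T=6, C=5
G+C = 10, so %GC = 10/23 × 100 = 43.478%
Salt term: 16.6 × (-0.74) = -12.284
GC term: 0.41 × 43.478 = 17.826; length term: −675/23 = −29.348
Tm = 81.5 + (-12.284) + 17.826 − 29.348 = 57.694 → 57.7°C

57.7°C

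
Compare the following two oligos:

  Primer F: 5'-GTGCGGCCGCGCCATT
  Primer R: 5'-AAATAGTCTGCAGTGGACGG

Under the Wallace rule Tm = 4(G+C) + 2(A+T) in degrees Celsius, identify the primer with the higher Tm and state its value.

Primer R, 60°C

Primer F: A+T=4, G+C=12 → Tm = 2(4)+4(12) = 56°C
Primer R: A+T=10, G+C=10 → Tm = 2(10)+4(10) = 60°C
56°C vs 60°C → primer R is higher.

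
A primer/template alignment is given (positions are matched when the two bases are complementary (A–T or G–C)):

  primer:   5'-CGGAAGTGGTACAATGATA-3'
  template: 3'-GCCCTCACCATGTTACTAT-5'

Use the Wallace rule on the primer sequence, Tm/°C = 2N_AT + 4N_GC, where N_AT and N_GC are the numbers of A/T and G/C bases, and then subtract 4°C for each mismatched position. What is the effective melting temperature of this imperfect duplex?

50°C

Primer base counts: A=7, T=4, G=6, C=2 → A+T=11, G+C=8
Perfect-match Tm = 2(11) + 4(8) = 22 + 32 = 54°C
Mismatches (positions where the bases are not complementary): 1 (at position 4)
Effective Tm = 54 − 1×4 = 54 − 4 = 50°C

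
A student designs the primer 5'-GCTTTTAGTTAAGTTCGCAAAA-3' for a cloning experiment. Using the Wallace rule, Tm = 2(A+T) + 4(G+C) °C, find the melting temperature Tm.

58°C

Scanning the sequence gives G=4, C=3, A=7, T=8.
So N_AT = 15 and N_GC = 7.
Tm = 4·7 + 2·15 = 28 + 30 = 58°C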